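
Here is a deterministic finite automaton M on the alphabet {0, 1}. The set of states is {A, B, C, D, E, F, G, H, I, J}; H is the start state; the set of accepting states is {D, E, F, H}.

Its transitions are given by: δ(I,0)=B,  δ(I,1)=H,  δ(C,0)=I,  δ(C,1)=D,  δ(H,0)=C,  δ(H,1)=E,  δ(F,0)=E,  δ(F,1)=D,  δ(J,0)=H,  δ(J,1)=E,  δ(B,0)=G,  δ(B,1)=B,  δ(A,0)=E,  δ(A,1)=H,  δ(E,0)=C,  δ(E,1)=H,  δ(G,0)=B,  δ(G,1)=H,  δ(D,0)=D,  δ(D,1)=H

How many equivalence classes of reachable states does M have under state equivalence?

5

First remove the unreachable states {A,F,J}; 7 states remain.
Start with accepting vs non-accepting: {D,E,H} | {B,C,G,I}.
On input 0, block {D,E,H} splits into {E,H} and {D}.
Split {B,C,G,I} by δ(·,1) → {G,I} and {B} and {C}.
Stable partition: {E,H} | {G,I} | {D} | {B} | {C} — 5 equivalence classes.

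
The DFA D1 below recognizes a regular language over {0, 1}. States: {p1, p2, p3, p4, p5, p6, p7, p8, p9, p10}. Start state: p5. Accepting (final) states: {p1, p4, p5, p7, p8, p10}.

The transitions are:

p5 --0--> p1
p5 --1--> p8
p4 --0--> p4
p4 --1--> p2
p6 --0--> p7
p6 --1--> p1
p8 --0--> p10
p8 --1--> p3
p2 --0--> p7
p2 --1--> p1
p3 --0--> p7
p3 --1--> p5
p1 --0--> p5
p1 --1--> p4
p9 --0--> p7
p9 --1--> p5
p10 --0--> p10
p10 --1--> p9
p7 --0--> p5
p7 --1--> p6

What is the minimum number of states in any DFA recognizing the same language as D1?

4

Start with accepting vs non-accepting: {p1,p4,p5,p7,p8,p10} | {p2,p3,p6,p9}.
On input 1, block {p1,p4,p5,p7,p8,p10} splits into {p4,p7,p8,p10} and {p1,p5}.
On input 0, block {p4,p7,p8,p10} splits into {p4,p8,p10} and {p7}.
No further refinement is possible. Final partition (4 blocks): {p4,p8,p10} | {p2,p3,p6,p9} | {p1,p5} | {p7}.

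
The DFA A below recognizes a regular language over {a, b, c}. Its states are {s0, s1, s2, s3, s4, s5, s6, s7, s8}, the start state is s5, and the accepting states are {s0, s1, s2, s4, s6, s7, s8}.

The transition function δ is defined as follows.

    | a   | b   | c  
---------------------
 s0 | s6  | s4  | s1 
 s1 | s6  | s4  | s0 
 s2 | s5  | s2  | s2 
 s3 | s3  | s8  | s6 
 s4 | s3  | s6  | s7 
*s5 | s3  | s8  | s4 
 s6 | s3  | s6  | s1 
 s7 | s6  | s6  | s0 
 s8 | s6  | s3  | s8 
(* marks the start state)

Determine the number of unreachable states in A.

1

Starting at s5 and following transitions, the reachable set is {s0, s1, s3, s4, s5, s6, s7, s8}. That leaves s2 unreachable — 1 in total.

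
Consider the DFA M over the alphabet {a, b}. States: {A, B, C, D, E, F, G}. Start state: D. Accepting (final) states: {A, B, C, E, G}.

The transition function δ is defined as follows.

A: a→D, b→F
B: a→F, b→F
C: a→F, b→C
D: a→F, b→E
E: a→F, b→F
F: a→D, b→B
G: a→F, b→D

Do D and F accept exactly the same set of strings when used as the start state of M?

States {A,C,G} cannot be reached from the start state, so discard them.
Start with accepting vs non-accepting: {B,E} | {D,F}.
Stable partition: {B,E} | {D,F} — 2 equivalence classes.
D and F lie in the same block of the stable partition, so they are equivalent — no string distinguishes them.

Yes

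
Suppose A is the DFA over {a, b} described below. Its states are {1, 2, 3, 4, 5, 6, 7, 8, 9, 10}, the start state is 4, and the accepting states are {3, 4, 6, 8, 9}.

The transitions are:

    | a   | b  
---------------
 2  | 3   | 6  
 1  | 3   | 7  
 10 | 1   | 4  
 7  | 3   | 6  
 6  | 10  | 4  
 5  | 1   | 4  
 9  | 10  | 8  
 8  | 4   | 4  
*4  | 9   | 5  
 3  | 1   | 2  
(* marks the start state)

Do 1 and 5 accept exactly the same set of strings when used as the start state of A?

Every state is reachable, so we keep all 10.
Start with accepting vs non-accepting: {3,4,6,8,9} | {1,2,5,7,10}.
Split {3,4,6,8,9} by δ(·,a) → {3,6,9} and {4,8}.
Split {3,6,9} by δ(·,b) → {6,9} and {3}.
Refine {1,2,5,7,10} on symbol a: members go to different blocks, giving {1,2,7} and {5,10}.
On input b, block {1,2,7} splits into {2,7} and {1}.
On input a, block {4,8} splits into {4} and {8}.
On input b, block {6,9} splits into {6} and {9}.
Stable partition: {6} | {2,7} | {4} | {3} | {5,10} | {1} | {8} | {9} — 8 equivalence classes.
1 and 5 end up in different blocks, so they are distinguishable. For instance, the string 'a' is accepted from only 1.

No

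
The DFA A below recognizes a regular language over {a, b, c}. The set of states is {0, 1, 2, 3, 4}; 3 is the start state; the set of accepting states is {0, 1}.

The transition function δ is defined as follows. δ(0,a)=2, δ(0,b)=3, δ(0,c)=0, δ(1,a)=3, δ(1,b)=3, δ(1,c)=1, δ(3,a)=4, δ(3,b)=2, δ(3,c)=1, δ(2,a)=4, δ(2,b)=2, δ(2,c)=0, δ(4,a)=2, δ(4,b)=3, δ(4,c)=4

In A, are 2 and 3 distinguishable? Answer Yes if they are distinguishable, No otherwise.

Every state is reachable, so we keep all 5.
Start with accepting vs non-accepting: {0,1} | {2,3,4}.
Refine {2,3,4} on symbol c: members go to different blocks, giving {2,3} and {4}.
The partition is now stable with 3 blocks: {0,1} | {2,3} | {4}.
2 and 3 lie in the same block of the stable partition, so they are equivalent — no string distinguishes them.

No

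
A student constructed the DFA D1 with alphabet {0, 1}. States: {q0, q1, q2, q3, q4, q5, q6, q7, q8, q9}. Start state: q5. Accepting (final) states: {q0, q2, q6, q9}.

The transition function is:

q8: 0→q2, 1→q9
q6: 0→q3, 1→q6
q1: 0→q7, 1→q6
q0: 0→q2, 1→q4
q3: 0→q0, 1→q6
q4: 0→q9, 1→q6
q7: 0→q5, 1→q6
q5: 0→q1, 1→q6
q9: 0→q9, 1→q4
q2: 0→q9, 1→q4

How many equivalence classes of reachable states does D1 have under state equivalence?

First remove the unreachable states {q8}; 9 states remain.
Start with accepting vs non-accepting: {q0,q2,q6,q9} | {q1,q3,q4,q5,q7}.
Refine {q0,q2,q6,q9} on symbol 0: members go to different blocks, giving {q0,q2,q9} and {q6}.
Refine {q1,q3,q4,q5,q7} on symbol 0: members go to different blocks, giving {q1,q5,q7} and {q3,q4}.
No further refinement is possible. Final partition (4 blocks): {q0,q2,q9} | {q1,q5,q7} | {q6} | {q3,q4}.

4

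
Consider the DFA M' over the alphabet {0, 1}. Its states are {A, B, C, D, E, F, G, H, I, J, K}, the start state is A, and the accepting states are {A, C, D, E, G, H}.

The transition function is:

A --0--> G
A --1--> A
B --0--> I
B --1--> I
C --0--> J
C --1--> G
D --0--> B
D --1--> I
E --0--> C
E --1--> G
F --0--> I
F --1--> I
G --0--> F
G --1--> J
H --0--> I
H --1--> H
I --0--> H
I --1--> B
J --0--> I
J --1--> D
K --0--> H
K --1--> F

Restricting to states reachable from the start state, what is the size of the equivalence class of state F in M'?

Reachable states from the start: {A,B,D,F,G,H,I,J}. Unreachable: {C,E,K} — drop them.
Initial partition by acceptance: {A,D,G,H} | {B,F,I,J}.
Refine {A,D,G,H} on symbol 0: members go to different blocks, giving {D,G,H} and {A}.
Split {D,G,H} by δ(·,1) → {D,G} and {H}.
Split {B,F,I,J} by δ(·,0) → {B,F,J} and {I}.
On input 1, block {D,G} splits into {D} and {G}.
On input 1, block {B,F,J} splits into {B,F} and {J}.
The partition is now stable with 7 blocks: {D} | {B,F} | {A} | {H} | {I} | {G} | {J}.
The equivalence class containing F is {B,F}, of size 2.

2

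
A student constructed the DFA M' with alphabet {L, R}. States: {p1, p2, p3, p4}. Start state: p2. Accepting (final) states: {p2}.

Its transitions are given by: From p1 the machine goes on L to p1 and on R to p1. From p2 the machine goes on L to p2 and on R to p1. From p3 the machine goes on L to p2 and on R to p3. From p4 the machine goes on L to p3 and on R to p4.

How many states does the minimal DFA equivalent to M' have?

First remove the unreachable states {p3,p4}; 2 states remain.
Start with accepting vs non-accepting: {p2} | {p1}.
Stable partition: {p2} | {p1} — 2 equivalence classes.

2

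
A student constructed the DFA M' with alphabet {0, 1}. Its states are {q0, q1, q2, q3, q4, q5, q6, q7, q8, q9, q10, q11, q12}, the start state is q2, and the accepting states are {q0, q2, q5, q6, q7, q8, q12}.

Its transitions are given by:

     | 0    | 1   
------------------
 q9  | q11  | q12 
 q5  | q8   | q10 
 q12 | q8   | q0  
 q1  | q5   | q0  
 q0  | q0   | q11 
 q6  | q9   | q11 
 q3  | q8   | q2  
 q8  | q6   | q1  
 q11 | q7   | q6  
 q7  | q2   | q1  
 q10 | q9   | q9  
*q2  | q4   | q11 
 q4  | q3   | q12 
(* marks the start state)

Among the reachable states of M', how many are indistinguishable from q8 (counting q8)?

P0 = {q0,q2,q5,q6,q7,q8,q12} | {q1,q3,q4,q9,q10,q11}.
Split {q0,q2,q5,q6,q7,q8,q12} by δ(·,0) → {q0,q5,q7,q8,q12} and {q2,q6}.
On input 0, block {q0,q5,q7,q8,q12} splits into {q0,q5,q12} and {q7,q8}.
On input 0, block {q0,q5,q12} splits into {q5,q12} and {q0}.
On input 1, block {q5,q12} splits into {q5} and {q12}.
Refine {q1,q3,q4,q9,q10,q11} on symbol 0: members go to different blocks, giving {q4,q9,q10} and {q3,q11} and {q1}.
Refine {q4,q9,q10} on symbol 0: members go to different blocks, giving {q4,q9} and {q10}.
The partition is now stable with 9 blocks: {q5} | {q4,q9} | {q2,q6} | {q7,q8} | {q0} | {q12} | {q3,q11} | {q1} | {q10}.
The equivalence class containing q8 is {q7,q8}, of size 2.

2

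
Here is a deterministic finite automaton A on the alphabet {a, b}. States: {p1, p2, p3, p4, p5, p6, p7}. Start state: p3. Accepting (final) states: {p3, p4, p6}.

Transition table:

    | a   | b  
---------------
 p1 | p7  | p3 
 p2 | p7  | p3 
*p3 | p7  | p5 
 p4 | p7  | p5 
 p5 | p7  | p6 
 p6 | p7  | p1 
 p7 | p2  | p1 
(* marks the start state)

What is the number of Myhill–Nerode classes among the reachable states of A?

First remove the unreachable states {p4}; 6 states remain.
P0 = {p3,p6} | {p1,p2,p5,p7}.
On input b, block {p1,p2,p5,p7} splits into {p1,p2,p5} and {p7}.
No further refinement is possible. Final partition (3 blocks): {p3,p6} | {p1,p2,p5} | {p7}.

3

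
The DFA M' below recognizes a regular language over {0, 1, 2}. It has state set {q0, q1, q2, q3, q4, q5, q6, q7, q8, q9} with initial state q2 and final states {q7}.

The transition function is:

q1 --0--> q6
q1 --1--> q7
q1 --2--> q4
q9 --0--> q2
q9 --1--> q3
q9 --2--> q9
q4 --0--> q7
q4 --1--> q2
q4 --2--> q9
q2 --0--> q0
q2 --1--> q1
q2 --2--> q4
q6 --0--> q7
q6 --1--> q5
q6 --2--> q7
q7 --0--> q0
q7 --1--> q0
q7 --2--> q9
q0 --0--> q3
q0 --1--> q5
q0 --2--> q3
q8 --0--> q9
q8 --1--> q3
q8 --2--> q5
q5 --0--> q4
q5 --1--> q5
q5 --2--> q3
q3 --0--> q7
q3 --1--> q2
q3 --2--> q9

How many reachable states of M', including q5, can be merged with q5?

2

First remove the unreachable states {q8}; 9 states remain.
P0 = {q7} | {q0,q1,q2,q3,q4,q5,q6,q9}.
Split {q0,q1,q2,q3,q4,q5,q6,q9} by δ(·,0) → {q0,q1,q2,q5,q9} and {q3,q4,q6}.
On input 0, block {q0,q1,q2,q5,q9} splits into {q0,q1,q5} and {q2,q9}.
Refine {q0,q1,q5} on symbol 1: members go to different blocks, giving {q0,q5} and {q1}.
Refine {q3,q4,q6} on symbol 1: members go to different blocks, giving {q3,q4} and {q6}.
Split {q2,q9} by δ(·,0) → {q2} and {q9}.
The partition is now stable with 7 blocks: {q7} | {q0,q5} | {q3,q4} | {q2} | {q1} | {q6} | {q9}.
State q5 belongs to the block {q0,q5}, which has 2 states.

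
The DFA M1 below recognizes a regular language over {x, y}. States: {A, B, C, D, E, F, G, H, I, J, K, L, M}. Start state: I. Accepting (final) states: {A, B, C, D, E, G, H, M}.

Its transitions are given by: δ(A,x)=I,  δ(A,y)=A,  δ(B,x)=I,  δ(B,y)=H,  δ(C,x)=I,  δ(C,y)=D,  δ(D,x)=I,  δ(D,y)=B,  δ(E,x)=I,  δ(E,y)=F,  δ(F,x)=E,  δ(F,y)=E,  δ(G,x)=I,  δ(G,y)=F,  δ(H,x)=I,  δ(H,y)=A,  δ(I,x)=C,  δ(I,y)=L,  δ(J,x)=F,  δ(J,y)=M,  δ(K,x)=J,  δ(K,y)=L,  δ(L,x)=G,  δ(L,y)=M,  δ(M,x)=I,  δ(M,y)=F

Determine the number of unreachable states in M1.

Starting at I and following transitions, the reachable set is {A, B, C, D, E, F, G, H, I, L, M}. That leaves J, K unreachable — 2 in total.

2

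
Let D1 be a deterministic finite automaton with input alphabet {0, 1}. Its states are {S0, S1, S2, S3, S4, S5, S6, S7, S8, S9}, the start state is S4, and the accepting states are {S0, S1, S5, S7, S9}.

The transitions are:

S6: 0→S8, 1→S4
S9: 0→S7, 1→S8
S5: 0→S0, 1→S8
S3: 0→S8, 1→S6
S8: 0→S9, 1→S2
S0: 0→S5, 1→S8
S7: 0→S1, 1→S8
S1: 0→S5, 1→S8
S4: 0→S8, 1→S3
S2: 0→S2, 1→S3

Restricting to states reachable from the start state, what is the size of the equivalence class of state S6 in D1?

Every state is reachable, so we keep all 10.
Start with accepting vs non-accepting: {S0,S1,S5,S7,S9} | {S2,S3,S4,S6,S8}.
Split {S2,S3,S4,S6,S8} by δ(·,0) → {S2,S3,S4,S6} and {S8}.
Split {S2,S3,S4,S6} by δ(·,0) → {S3,S4,S6} and {S2}.
Stable partition: {S0,S1,S5,S7,S9} | {S3,S4,S6} | {S8} | {S2} — 4 equivalence classes.
The equivalence class containing S6 is {S3,S4,S6}, of size 3.

3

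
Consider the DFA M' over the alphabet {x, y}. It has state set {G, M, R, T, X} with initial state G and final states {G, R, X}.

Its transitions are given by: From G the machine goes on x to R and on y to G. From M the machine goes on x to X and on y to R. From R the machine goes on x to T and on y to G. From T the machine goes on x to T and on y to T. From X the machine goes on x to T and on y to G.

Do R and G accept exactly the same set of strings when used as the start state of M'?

No

Reachable states from the start: {G,R,T}. Unreachable: {M,X} — drop them.
P0 = {G,R} | {T}.
Split {G,R} by δ(·,x) → {R} and {G}.
The partition is now stable with 3 blocks: {R} | {T} | {G}.
R and G end up in different blocks, so they are distinguishable. For instance, the string 'x' is accepted from only G.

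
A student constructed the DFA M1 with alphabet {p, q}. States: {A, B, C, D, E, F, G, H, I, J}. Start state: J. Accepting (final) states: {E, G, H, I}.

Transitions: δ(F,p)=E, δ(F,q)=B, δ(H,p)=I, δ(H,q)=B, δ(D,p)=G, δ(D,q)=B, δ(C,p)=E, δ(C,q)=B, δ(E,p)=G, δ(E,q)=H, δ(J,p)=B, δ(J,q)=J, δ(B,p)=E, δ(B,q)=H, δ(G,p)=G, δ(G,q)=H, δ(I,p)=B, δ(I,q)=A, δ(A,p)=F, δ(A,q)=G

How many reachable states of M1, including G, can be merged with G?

First remove the unreachable states {C,D}; 8 states remain.
P0 = {E,G,H,I} | {A,B,F,J}.
Split {E,G,H,I} by δ(·,p) → {E,G,H} and {I}.
Split {E,G,H} by δ(·,p) → {E,G} and {H}.
On input p, block {A,B,F,J} splits into {A,J} and {B,F}.
Split {A,J} by δ(·,q) → {A} and {J}.
Split {B,F} by δ(·,q) → {B} and {F}.
Stable partition: {E,G} | {A} | {I} | {H} | {B} | {J} | {F} — 7 equivalence classes.
The equivalence class containing G is {E,G}, of size 2.

2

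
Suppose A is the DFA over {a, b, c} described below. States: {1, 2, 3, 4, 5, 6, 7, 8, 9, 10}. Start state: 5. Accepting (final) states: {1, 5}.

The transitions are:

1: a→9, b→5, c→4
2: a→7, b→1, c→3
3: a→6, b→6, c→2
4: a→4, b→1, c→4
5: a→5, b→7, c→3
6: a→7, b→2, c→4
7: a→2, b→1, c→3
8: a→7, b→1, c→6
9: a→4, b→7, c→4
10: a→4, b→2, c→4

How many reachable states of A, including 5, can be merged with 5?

States {8,10} cannot be reached from the start state, so discard them.
Initial partition by acceptance: {1,5} | {2,3,4,6,7,9}.
On input a, block {1,5} splits into {1} and {5}.
On input b, block {2,3,4,6,7,9} splits into {2,4,7} and {3,6,9}.
Refine {2,4,7} on symbol c: members go to different blocks, giving {2,7} and {4}.
Refine {3,6,9} on symbol a: members go to different blocks, giving {3} and {6} and {9}.
No further refinement is possible. Final partition (7 blocks): {1} | {2,7} | {5} | {3} | {4} | {6} | {9}.
State 5 belongs to the block {5}, which has 1 states.

1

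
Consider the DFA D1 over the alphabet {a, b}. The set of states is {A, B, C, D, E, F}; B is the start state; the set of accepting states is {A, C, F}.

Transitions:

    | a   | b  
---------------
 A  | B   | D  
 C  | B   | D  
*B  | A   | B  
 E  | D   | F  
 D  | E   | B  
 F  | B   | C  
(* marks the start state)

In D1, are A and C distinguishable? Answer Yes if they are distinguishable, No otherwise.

All states are reachable from the start state.
P0 = {A,C,F} | {B,D,E}.
Split {A,C,F} by δ(·,b) → {A,C} and {F}.
On input a, block {B,D,E} splits into {D,E} and {B}.
On input b, block {D,E} splits into {D} and {E}.
Stable partition: {A,C} | {D} | {F} | {B} | {E} — 5 equivalence classes.
A and C lie in the same block of the stable partition, so they are equivalent — no string distinguishes them.

No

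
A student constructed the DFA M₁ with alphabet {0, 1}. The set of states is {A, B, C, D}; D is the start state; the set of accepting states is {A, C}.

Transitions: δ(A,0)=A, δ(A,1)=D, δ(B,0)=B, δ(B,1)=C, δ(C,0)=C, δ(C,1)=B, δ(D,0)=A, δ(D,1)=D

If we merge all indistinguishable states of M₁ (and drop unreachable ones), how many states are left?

States {B,C} cannot be reached from the start state, so discard them.
Start with accepting vs non-accepting: {A} | {D}.
Stable partition: {A} | {D} — 2 equivalence classes.

2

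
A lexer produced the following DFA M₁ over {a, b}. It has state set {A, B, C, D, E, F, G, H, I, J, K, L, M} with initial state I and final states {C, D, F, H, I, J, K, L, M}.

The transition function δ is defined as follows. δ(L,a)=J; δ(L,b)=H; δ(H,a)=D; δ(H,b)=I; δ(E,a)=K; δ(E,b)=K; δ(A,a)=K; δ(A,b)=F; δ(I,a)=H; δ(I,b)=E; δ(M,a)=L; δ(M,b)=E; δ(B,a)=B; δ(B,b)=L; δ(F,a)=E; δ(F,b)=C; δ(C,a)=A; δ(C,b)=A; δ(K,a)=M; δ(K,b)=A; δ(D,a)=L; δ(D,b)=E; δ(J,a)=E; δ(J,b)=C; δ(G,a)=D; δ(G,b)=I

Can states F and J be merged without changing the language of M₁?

States {B,G} cannot be reached from the start state, so discard them.
P0 = {C,D,F,H,I,J,K,L,M} | {A,E}.
Refine {C,D,F,H,I,J,K,L,M} on symbol a: members go to different blocks, giving {D,H,I,K,L,M} and {C,F,J}.
On input a, block {D,H,I,K,L,M} splits into {D,H,I,K,M} and {L}.
Refine {D,H,I,K,M} on symbol a: members go to different blocks, giving {H,I,K} and {D,M}.
Split {H,I,K} by δ(·,a) → {H,K} and {I}.
Split {H,K} by δ(·,b) → {H} and {K}.
On input b, block {A,E} splits into {A} and {E}.
Refine {C,F,J} on symbol a: members go to different blocks, giving {F,J} and {C}.
The partition is now stable with 9 blocks: {H} | {A} | {F,J} | {L} | {D,M} | {I} | {K} | {E} | {C}.
F and J lie in the same block of the stable partition, so they are equivalent — no string distinguishes them.

Yes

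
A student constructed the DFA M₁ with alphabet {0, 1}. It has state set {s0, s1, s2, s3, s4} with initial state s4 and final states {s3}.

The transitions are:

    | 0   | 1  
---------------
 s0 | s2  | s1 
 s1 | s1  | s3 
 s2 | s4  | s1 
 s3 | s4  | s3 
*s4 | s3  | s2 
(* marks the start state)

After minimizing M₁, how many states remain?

Reachable states from the start: {s1,s2,s3,s4}. Unreachable: {s0} — drop them.
P0 = {s3} | {s1,s2,s4}.
On input 0, block {s1,s2,s4} splits into {s1,s2} and {s4}.
Refine {s1,s2} on symbol 0: members go to different blocks, giving {s1} and {s2}.
The partition is now stable with 4 blocks: {s3} | {s1} | {s4} | {s2}.

4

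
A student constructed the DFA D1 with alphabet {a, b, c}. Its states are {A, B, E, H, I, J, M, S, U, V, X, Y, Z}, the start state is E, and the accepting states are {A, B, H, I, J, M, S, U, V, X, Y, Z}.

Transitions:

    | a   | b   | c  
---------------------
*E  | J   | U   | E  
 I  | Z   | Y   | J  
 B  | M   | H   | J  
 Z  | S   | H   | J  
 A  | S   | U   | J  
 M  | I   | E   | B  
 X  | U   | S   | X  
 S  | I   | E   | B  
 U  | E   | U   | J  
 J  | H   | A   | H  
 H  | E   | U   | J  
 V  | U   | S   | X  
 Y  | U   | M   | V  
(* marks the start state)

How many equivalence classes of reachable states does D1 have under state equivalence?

7

All states are reachable from the start state.
Initial partition by acceptance: {A,B,H,I,J,M,S,U,V,X,Y,Z} | {E}.
Split {A,B,H,I,J,M,S,U,V,X,Y,Z} by δ(·,a) → {A,B,I,J,M,S,V,X,Y,Z} and {H,U}.
Refine {A,B,I,J,M,S,V,X,Y,Z} on symbol a: members go to different blocks, giving {A,B,I,M,S,Z} and {J,V,X,Y}.
Refine {A,B,I,M,S,Z} on symbol b: members go to different blocks, giving {A,B,Z} and {M,S} and {I}.
On input b, block {J,V,X,Y} splits into {V,X,Y} and {J}.
The partition is now stable with 7 blocks: {A,B,Z} | {E} | {H,U} | {V,X,Y} | {M,S} | {I} | {J}.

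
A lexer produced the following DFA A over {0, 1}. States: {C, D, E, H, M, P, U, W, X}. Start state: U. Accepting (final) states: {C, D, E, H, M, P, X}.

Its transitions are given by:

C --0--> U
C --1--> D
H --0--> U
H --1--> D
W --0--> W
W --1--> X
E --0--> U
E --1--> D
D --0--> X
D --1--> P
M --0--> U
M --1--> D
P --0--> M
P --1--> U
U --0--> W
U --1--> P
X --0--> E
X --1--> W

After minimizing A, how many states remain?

States {C,H} cannot be reached from the start state, so discard them.
Initial partition by acceptance: {D,E,M,P,X} | {U,W}.
Refine {D,E,M,P,X} on symbol 0: members go to different blocks, giving {D,P,X} and {E,M}.
On input 0, block {D,P,X} splits into {P,X} and {D}.
The partition is now stable with 4 blocks: {P,X} | {U,W} | {E,M} | {D}.

4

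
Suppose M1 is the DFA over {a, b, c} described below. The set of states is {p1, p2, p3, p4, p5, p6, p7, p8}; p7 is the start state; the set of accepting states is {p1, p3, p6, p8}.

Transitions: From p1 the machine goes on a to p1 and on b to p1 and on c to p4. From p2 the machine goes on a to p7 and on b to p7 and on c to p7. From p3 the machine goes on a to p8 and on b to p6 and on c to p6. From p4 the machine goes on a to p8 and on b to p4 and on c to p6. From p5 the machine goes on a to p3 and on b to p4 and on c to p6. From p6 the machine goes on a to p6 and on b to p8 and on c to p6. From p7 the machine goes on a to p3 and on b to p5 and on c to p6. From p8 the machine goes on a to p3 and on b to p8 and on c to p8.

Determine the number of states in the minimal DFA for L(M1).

First remove the unreachable states {p1,p2}; 6 states remain.
P0 = {p3,p6,p8} | {p4,p5,p7}.
Stable partition: {p3,p6,p8} | {p4,p5,p7} — 2 equivalence classes.

2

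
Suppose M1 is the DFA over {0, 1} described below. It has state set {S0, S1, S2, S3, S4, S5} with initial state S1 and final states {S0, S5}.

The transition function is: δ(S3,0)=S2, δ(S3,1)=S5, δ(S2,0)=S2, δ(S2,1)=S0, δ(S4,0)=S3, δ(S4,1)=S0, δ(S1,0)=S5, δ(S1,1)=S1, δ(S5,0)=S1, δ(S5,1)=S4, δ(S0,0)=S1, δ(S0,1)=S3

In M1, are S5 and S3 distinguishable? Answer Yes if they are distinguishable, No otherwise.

All states are reachable from the start state.
Start with accepting vs non-accepting: {S0,S5} | {S1,S2,S3,S4}.
Split {S1,S2,S3,S4} by δ(·,0) → {S2,S3,S4} and {S1}.
No further refinement is possible. Final partition (3 blocks): {S0,S5} | {S2,S3,S4} | {S1}.
S5 and S3 end up in different blocks, so they are distinguishable. For instance, the string 'ε' is accepted from only S5.

Yes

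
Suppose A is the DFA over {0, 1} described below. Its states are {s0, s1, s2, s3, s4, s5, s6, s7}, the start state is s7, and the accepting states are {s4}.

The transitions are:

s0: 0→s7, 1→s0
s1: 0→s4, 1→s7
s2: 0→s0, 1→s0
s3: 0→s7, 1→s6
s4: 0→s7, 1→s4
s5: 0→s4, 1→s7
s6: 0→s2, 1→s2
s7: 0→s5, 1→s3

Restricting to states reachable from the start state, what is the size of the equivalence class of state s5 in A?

Reachable states from the start: {s0,s2,s3,s4,s5,s6,s7}. Unreachable: {s1} — drop them.
Initial partition by acceptance: {s4} | {s0,s2,s3,s5,s6,s7}.
Split {s0,s2,s3,s5,s6,s7} by δ(·,0) → {s0,s2,s3,s6,s7} and {s5}.
Refine {s0,s2,s3,s6,s7} on symbol 0: members go to different blocks, giving {s0,s2,s3,s6} and {s7}.
Refine {s0,s2,s3,s6} on symbol 0: members go to different blocks, giving {s0,s3} and {s2,s6}.
Split {s0,s3} by δ(·,1) → {s0} and {s3}.
Refine {s2,s6} on symbol 0: members go to different blocks, giving {s2} and {s6}.
Stable partition: {s4} | {s0} | {s5} | {s7} | {s2} | {s3} | {s6} — 7 equivalence classes.
State s5 belongs to the block {s5}, which has 1 states.

1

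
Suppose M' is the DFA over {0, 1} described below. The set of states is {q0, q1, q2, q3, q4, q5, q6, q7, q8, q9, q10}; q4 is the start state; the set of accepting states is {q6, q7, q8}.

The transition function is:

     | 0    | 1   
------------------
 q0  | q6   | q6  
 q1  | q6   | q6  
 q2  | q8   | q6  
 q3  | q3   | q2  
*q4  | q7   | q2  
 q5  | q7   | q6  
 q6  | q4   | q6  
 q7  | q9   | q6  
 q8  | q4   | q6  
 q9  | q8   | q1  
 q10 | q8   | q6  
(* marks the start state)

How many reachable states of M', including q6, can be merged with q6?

First remove the unreachable states {q0,q3,q5,q10}; 7 states remain.
Start with accepting vs non-accepting: {q6,q7,q8} | {q1,q2,q4,q9}.
Refine {q1,q2,q4,q9} on symbol 1: members go to different blocks, giving {q1,q2} and {q4,q9}.
Stable partition: {q6,q7,q8} | {q1,q2} | {q4,q9} — 3 equivalence classes.
State q6 belongs to the block {q6,q7,q8}, which has 3 states.

3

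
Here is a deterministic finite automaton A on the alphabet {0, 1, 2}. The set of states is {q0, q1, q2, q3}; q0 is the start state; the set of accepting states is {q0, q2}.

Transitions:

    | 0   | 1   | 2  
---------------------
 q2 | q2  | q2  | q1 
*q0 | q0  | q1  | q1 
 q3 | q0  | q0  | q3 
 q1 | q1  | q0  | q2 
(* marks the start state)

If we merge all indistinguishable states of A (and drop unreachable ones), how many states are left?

3

First remove the unreachable states {q3}; 3 states remain.
Initial partition by acceptance: {q0,q2} | {q1}.
Split {q0,q2} by δ(·,1) → {q0} and {q2}.
No further refinement is possible. Final partition (3 blocks): {q0} | {q1} | {q2}.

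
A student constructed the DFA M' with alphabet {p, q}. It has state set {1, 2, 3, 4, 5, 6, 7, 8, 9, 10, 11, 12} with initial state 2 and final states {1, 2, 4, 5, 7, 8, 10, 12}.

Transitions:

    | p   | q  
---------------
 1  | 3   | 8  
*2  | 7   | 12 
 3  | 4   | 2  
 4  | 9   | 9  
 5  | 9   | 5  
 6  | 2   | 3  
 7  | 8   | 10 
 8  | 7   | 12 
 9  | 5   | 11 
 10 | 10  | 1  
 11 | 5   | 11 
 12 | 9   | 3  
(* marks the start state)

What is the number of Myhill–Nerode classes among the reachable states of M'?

States {6} cannot be reached from the start state, so discard them.
Start with accepting vs non-accepting: {1,2,4,5,7,8,10,12} | {3,9,11}.
On input p, block {1,2,4,5,7,8,10,12} splits into {1,4,5,12} and {2,7,8,10}.
Refine {1,4,5,12} on symbol q: members go to different blocks, giving {4,12} and {1} and {5}.
On input p, block {3,9,11} splits into {9,11} and {3}.
Refine {4,12} on symbol q: members go to different blocks, giving {4} and {12}.
On input q, block {2,7,8,10} splits into {2,8} and {7} and {10}.
Stable partition: {4} | {9,11} | {2,8} | {1} | {5} | {3} | {12} | {7} | {10} — 9 equivalence classes.

9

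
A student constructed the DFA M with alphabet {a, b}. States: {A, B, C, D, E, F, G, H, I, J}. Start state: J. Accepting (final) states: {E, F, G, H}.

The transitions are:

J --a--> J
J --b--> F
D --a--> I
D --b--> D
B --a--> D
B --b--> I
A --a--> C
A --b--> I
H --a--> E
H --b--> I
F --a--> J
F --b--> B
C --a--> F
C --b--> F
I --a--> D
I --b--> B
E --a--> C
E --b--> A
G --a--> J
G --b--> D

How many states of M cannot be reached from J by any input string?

5

BFS from J reaches {B, D, F, I, J}; the 5 state(s) A, C, E, G, H are never visited.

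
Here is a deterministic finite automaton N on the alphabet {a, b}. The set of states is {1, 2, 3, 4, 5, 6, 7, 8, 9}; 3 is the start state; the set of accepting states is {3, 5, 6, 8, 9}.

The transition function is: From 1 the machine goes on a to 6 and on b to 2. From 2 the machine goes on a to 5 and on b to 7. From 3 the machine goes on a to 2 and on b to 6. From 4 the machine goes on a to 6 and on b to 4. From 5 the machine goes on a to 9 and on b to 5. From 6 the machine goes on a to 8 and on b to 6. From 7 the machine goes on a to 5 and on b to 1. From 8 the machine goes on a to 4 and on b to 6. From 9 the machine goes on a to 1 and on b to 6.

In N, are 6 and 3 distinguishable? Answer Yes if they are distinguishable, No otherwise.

Yes

All states are reachable from the start state.
P0 = {3,5,6,8,9} | {1,2,4,7}.
Refine {3,5,6,8,9} on symbol a: members go to different blocks, giving {3,8,9} and {5,6}.
Stable partition: {3,8,9} | {1,2,4,7} | {5,6} — 3 equivalence classes.
6 and 3 end up in different blocks, so they are distinguishable. For instance, the string 'a' is accepted from only 6.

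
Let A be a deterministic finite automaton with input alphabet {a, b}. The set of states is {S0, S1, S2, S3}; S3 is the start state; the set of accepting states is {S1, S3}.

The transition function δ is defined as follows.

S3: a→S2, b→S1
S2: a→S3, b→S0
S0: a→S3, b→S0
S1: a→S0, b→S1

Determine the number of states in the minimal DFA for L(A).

2

Every state is reachable, so we keep all 4.
Start with accepting vs non-accepting: {S1,S3} | {S0,S2}.
Stable partition: {S1,S3} | {S0,S2} — 2 equivalence classes.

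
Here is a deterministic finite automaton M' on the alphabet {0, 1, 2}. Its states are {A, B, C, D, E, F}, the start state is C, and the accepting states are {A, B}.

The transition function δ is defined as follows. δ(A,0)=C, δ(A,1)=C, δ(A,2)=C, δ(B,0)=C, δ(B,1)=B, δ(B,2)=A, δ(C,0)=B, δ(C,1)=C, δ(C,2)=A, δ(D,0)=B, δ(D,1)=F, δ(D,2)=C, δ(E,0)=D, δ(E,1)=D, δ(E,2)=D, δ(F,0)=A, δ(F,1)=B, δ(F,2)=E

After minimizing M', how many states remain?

Reachable states from the start: {A,B,C}. Unreachable: {D,E,F} — drop them.
P0 = {A,B} | {C}.
Refine {A,B} on symbol 1: members go to different blocks, giving {A} and {B}.
No further refinement is possible. Final partition (3 blocks): {A} | {C} | {B}.

3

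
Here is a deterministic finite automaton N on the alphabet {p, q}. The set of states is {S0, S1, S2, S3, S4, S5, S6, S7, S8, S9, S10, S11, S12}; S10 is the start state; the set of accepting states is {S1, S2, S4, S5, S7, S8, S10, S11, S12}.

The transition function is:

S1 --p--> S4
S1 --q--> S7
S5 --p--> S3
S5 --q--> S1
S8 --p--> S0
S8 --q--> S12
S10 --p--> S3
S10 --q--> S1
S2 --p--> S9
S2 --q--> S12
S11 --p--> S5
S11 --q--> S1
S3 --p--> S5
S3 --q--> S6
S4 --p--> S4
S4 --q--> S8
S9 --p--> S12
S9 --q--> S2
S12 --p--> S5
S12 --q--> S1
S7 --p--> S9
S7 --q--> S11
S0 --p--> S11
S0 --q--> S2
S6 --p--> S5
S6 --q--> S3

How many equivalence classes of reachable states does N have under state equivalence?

6

Start with accepting vs non-accepting: {S1,S2,S4,S5,S7,S8,S10,S11,S12} | {S0,S3,S6,S9}.
Split {S1,S2,S4,S5,S7,S8,S10,S11,S12} by δ(·,p) → {S2,S5,S7,S8,S10} and {S1,S4,S11,S12}.
Refine {S0,S3,S6,S9} on symbol p: members go to different blocks, giving {S0,S9} and {S3,S6}.
On input p, block {S2,S5,S7,S8,S10} splits into {S2,S7,S8} and {S5,S10}.
Split {S1,S4,S11,S12} by δ(·,p) → {S1,S4} and {S11,S12}.
Stable partition: {S2,S7,S8} | {S0,S9} | {S1,S4} | {S3,S6} | {S5,S10} | {S11,S12} — 6 equivalence classes.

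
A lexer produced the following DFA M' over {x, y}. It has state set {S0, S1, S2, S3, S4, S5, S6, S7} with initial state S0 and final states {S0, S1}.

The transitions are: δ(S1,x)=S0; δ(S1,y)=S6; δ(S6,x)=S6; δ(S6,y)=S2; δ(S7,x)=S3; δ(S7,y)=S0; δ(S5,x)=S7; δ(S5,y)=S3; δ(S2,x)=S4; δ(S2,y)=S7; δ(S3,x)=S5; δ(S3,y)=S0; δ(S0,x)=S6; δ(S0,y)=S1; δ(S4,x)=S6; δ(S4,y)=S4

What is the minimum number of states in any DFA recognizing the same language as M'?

8

All states are reachable from the start state.
Start with accepting vs non-accepting: {S0,S1} | {S2,S3,S4,S5,S6,S7}.
Refine {S0,S1} on symbol x: members go to different blocks, giving {S0} and {S1}.
Split {S2,S3,S4,S5,S6,S7} by δ(·,y) → {S2,S4,S5,S6} and {S3,S7}.
On input x, block {S2,S4,S5,S6} splits into {S2,S4,S6} and {S5}.
Refine {S2,S4,S6} on symbol y: members go to different blocks, giving {S4,S6} and {S2}.
On input y, block {S4,S6} splits into {S4} and {S6}.
Refine {S3,S7} on symbol x: members go to different blocks, giving {S3} and {S7}.
Stable partition: {S0} | {S4} | {S1} | {S3} | {S5} | {S2} | {S6} | {S7} — 8 equivalence classes.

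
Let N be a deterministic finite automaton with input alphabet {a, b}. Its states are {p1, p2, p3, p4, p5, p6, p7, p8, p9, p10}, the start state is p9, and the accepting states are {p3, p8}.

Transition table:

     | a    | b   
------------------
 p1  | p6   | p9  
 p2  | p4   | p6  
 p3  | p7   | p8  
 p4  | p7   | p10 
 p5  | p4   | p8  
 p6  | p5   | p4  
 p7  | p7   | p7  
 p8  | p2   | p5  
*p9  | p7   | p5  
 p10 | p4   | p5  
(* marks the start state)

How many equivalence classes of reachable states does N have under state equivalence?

8

States {p1,p3} cannot be reached from the start state, so discard them.
Start with accepting vs non-accepting: {p8} | {p2,p4,p5,p6,p7,p9,p10}.
Refine {p2,p4,p5,p6,p7,p9,p10} on symbol b: members go to different blocks, giving {p2,p4,p6,p7,p9,p10} and {p5}.
Refine {p2,p4,p6,p7,p9,p10} on symbol a: members go to different blocks, giving {p2,p4,p7,p9,p10} and {p6}.
Refine {p2,p4,p7,p9,p10} on symbol b: members go to different blocks, giving {p4,p7} and {p9,p10} and {p2}.
On input b, block {p4,p7} splits into {p4} and {p7}.
On input a, block {p9,p10} splits into {p9} and {p10}.
No further refinement is possible. Final partition (8 blocks): {p8} | {p4} | {p5} | {p6} | {p9} | {p2} | {p7} | {p10}.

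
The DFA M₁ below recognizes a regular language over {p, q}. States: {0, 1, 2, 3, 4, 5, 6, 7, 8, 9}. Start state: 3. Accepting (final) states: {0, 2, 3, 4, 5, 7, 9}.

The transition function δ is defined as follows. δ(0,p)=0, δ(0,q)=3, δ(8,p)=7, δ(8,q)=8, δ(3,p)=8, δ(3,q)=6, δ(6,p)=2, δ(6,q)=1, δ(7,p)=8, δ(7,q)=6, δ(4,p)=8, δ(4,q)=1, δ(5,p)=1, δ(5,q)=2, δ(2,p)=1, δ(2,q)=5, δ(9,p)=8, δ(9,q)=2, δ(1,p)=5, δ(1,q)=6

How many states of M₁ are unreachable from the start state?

3

BFS from 3 reaches {1, 2, 3, 5, 6, 7, 8}; the 3 state(s) 0, 4, 9 are never visited.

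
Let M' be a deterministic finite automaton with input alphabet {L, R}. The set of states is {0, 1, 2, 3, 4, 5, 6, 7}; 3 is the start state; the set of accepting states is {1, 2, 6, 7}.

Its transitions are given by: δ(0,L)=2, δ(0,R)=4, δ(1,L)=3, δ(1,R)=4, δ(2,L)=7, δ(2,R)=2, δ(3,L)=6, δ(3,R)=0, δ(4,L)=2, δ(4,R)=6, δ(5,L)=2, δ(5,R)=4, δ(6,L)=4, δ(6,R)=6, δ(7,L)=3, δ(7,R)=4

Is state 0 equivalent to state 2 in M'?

States {1,5} cannot be reached from the start state, so discard them.
Start with accepting vs non-accepting: {2,6,7} | {0,3,4}.
On input L, block {2,6,7} splits into {6,7} and {2}.
Refine {6,7} on symbol R: members go to different blocks, giving {6} and {7}.
Split {0,3,4} by δ(·,L) → {0,4} and {3}.
Split {0,4} by δ(·,R) → {0} and {4}.
Stable partition: {6} | {0} | {2} | {7} | {3} | {4} — 6 equivalence classes.
0 and 2 end up in different blocks, so they are distinguishable. For instance, the string 'ε' is accepted from only 2.

No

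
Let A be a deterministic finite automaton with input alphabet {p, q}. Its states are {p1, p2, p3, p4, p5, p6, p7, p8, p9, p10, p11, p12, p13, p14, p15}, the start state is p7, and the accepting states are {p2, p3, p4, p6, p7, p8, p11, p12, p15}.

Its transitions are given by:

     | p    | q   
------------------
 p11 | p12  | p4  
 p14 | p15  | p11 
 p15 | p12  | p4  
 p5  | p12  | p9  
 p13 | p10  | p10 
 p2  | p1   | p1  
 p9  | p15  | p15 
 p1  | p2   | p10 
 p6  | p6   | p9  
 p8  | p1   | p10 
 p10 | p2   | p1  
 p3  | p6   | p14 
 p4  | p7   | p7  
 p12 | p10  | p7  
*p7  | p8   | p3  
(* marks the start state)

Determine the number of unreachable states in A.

2

No path from p7 leads to p5, p13; the other 13 states are all reachable.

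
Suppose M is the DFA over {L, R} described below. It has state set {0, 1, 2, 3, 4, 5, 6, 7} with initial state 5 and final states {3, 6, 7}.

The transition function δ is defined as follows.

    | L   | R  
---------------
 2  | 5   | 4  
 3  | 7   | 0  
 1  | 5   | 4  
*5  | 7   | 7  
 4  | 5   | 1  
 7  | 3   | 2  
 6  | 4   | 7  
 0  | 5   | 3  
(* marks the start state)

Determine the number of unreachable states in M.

1

No path from 5 leads to 6; the other 7 states are all reachable.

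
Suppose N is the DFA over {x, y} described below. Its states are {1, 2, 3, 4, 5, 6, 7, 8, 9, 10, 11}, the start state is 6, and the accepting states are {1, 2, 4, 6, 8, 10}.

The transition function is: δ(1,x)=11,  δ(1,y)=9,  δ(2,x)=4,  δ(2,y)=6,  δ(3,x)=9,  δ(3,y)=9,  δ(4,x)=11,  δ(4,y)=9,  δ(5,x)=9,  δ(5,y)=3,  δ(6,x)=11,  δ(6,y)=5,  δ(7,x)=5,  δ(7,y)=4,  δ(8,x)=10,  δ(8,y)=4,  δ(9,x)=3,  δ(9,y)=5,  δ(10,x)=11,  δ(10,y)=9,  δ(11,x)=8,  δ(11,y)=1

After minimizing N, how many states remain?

4

Reachable states from the start: {1,3,4,5,6,8,9,10,11}. Unreachable: {2,7} — drop them.
Initial partition by acceptance: {1,4,6,8,10} | {3,5,9,11}.
Split {1,4,6,8,10} by δ(·,x) → {1,4,6,10} and {8}.
On input x, block {3,5,9,11} splits into {3,5,9} and {11}.
No further refinement is possible. Final partition (4 blocks): {1,4,6,10} | {3,5,9} | {8} | {11}.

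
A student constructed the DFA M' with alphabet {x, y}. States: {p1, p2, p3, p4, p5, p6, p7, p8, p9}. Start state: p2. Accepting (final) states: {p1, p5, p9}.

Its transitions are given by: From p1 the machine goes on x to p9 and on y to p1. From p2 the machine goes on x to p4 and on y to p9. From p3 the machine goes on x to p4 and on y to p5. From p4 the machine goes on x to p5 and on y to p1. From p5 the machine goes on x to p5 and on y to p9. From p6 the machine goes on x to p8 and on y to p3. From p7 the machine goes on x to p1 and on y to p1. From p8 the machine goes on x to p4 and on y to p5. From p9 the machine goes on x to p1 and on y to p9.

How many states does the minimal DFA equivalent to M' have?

3

First remove the unreachable states {p3,p6,p7,p8}; 5 states remain.
Start with accepting vs non-accepting: {p1,p5,p9} | {p2,p4}.
On input x, block {p2,p4} splits into {p2} and {p4}.
Stable partition: {p1,p5,p9} | {p2} | {p4} — 3 equivalence classes.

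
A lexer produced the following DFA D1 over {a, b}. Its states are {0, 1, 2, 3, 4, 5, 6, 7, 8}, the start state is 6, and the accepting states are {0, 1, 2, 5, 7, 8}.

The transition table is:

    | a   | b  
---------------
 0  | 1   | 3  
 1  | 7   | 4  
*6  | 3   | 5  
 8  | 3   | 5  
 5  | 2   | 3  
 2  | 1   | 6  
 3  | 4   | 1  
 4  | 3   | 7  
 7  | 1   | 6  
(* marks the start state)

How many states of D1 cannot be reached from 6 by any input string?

2

Starting at 6 and following transitions, the reachable set is {1, 2, 3, 4, 5, 6, 7}. That leaves 0, 8 unreachable — 2 in total.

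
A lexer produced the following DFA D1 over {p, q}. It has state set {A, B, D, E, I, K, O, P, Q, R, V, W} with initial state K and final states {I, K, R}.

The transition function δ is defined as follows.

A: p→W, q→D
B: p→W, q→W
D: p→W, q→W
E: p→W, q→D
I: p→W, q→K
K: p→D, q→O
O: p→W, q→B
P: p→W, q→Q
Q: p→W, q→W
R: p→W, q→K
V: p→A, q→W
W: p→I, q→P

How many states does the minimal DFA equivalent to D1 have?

5

First remove the unreachable states {A,E,R,V}; 8 states remain.
Initial partition by acceptance: {I,K} | {B,D,O,P,Q,W}.
On input q, block {I,K} splits into {I} and {K}.
On input p, block {B,D,O,P,Q,W} splits into {B,D,O,P,Q} and {W}.
Split {B,D,O,P,Q} by δ(·,q) → {B,D,Q} and {O,P}.
The partition is now stable with 5 blocks: {I} | {B,D,Q} | {K} | {W} | {O,P}.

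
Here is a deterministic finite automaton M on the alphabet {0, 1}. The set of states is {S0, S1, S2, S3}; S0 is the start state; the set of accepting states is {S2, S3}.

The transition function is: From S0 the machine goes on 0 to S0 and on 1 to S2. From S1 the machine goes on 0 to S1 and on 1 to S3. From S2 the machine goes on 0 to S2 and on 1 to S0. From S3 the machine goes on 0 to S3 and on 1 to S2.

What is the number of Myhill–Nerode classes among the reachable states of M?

First remove the unreachable states {S1,S3}; 2 states remain.
Initial partition by acceptance: {S2} | {S0}.
Stable partition: {S2} | {S0} — 2 equivalence classes.

2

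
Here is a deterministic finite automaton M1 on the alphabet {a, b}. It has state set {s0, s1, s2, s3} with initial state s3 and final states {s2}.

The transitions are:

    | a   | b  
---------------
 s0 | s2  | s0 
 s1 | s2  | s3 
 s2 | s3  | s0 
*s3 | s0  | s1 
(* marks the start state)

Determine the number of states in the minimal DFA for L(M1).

Every state is reachable, so we keep all 4.
Start with accepting vs non-accepting: {s2} | {s0,s1,s3}.
Refine {s0,s1,s3} on symbol a: members go to different blocks, giving {s0,s1} and {s3}.
On input b, block {s0,s1} splits into {s0} and {s1}.
The partition is now stable with 4 blocks: {s2} | {s0} | {s3} | {s1}.

4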